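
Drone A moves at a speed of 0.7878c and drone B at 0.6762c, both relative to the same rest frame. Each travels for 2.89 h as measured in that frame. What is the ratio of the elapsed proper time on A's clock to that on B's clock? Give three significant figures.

τ_A/τ_B = 0.836

A: γ = 1/√(1 − 0.7878²) = 1/√0.3794 = 1.624. B: γ = 1/√(1 − 0.6762²) = 1/√0.5428 = 1.357.
τ_A/τ_B = γ_B/γ_A = 1.357/1.624 = 0.8360, so τ_A/τ_B = 0.8360.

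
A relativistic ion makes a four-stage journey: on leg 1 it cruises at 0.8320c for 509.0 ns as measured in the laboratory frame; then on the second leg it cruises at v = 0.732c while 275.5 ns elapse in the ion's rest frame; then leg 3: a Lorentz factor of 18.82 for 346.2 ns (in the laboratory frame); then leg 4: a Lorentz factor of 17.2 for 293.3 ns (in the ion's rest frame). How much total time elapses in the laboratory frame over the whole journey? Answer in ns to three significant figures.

Δt = 6300 ns

Leg 1: 509.0 ns is already measured in the laboratory frame.
Leg 2: γ = 1/√(1 − 0.732²) = 1/√0.4642 = 1.468; Δt_2 = 1.468 × 275.5 = 404.4 ns.
Leg 3: 346.2 ns is already measured in the laboratory frame.
Leg 4: γ = 17.2; Δt_4 = 17.20 × 293.3 = 5045 ns.
Total: 509.0 + 404.4 + 346.2 + 5045 ns.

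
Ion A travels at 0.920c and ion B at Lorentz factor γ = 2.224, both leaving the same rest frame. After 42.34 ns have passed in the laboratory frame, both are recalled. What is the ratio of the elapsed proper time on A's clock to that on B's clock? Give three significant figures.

A: γ = 1/√(1 − 0.920²) = 1/√0.1536 = 2.552. B: γ = 2.224.
τ_A/τ_B = γ_B/γ_A = 2.224/2.552 = 0.8716, so τ_A/τ_B = 0.8716.

τ_A/τ_B = 0.872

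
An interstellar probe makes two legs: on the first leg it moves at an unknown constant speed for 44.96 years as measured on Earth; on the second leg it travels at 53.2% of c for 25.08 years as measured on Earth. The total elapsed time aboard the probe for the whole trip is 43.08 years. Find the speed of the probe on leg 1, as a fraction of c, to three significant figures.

β = 0.874

Leg 1: speed unknown; τ_1 = 44.96/γ_1.
Leg 2: β = 0.532; γ = 1/√(1 − 0.532²) = 1/√0.7170 = 1.181; τ_2 = 25.08/1.181 = 21.24 years.
Total proper time: τ_1 + 21.24 = 43.08, so τ_1 = 43.08 − 21.24 = 21.84 years.
γ_1 = 44.96/21.84 = 2.058; β = √(1 − 1/γ²) = √0.7640.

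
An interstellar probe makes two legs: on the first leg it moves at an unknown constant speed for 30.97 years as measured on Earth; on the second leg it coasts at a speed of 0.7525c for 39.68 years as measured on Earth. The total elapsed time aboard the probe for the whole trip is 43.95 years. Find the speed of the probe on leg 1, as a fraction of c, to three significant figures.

β = 0.818

Leg 1: speed unknown; τ_1 = 30.97/γ_1.
Leg 2: γ = 1/√(1 − 0.7525²) = 1/√0.4337 = 1.518; τ_2 = 39.68/1.518 = 26.13 years.
Total proper time: τ_1 + 26.13 = 43.95, so τ_1 = 43.95 − 26.13 = 17.82 years.
γ_1 = 30.97/17.82 = 1.738; β = √(1 − 1/γ²) = √0.6690.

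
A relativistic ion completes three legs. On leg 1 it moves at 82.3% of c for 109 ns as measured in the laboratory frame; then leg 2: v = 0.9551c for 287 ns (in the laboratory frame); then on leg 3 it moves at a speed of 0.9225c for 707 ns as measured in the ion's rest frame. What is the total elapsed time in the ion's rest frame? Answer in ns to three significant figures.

τ = 854 ns

Leg 1: β = 0.823; γ = 1/√(1 − 0.823²) = 1/√0.3227 = 1.760; τ_1 = 109/1.760 = 61.92 ns.
Leg 2: γ = 1/√(1 − 0.9551²) = 1/√0.08778 = 3.375; τ_2 = 287/3.375 = 85.03 ns.
Leg 3: 707 ns is already measured in the ion's rest frame.
Total: 61.92 + 85.03 + 707.0 ns.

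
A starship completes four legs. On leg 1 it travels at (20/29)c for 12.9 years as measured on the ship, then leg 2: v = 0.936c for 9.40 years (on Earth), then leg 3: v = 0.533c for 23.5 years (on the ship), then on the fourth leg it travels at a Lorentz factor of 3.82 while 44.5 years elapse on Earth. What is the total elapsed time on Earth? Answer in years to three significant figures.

Δt = 99.5 years

Leg 1: γ = 1/√(1 − (20/29)²) = 29/21 ≈ 1.381; Δt_1 = 1.381 × 12.9 = 17.81 years.
Leg 2: 9.40 years is already measured on Earth.
Leg 3: γ = 1/√(1 − 0.533²) = 1/√0.7159 = 1.182; Δt_3 = 1.182 × 23.5 = 27.77 years.
Leg 4: 44.5 years is already measured on Earth.
Total: 17.81 + 9.400 + 27.77 + 44.50 years.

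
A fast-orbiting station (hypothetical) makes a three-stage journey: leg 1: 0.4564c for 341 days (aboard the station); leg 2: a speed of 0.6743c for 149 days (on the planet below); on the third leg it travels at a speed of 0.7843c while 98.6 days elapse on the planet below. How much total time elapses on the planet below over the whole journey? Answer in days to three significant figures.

Δt = 631 days

Leg 1: γ = 1/√(1 − 0.4564²) = 1/√0.7917 = 1.124; Δt_1 = 1.124 × 341 = 383.2 days.
Leg 2: 149 days is already measured on the planet below.
Leg 3: 98.6 days is already measured on the planet below.
Total: 383.2 + 149.0 + 98.60 days.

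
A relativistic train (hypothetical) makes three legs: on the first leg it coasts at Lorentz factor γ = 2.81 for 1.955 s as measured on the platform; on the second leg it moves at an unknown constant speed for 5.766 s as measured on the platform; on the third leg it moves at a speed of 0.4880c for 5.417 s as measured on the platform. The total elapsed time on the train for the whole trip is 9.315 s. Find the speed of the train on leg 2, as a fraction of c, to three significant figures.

β = 0.738

Leg 1: γ = 2.81; τ_1 = 1.955/2.810 = 0.6957 s.
Leg 2: speed unknown; τ_2 = 5.766/γ_2.
Leg 3: γ = 1/√(1 − 0.4880²) = 1/√0.7619 = 1.146; τ_3 = 5.417/1.146 = 4.728 s.
Total proper time: 0.6957 + τ_2 + 4.728 = 9.315, so τ_2 = 9.315 − 5.424 = 3.891 s.
γ_2 = 5.766/3.891 = 1.482; β = √(1 − 1/γ²) = √0.5446.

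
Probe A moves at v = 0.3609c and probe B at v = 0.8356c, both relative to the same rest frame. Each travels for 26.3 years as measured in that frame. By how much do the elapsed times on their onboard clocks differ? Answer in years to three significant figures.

A: γ = 1/√(1 − 0.3609²) = 1/√0.8698 = 1.072; τ_A = 26.3/1.072 = 24.53 years.
B: γ = 1/√(1 − 0.8356²) = 1/√0.3018 = 1.820; τ_B = 26.3/1.820 = 14.45 years.

|τ_A − τ_B| = 10.1 years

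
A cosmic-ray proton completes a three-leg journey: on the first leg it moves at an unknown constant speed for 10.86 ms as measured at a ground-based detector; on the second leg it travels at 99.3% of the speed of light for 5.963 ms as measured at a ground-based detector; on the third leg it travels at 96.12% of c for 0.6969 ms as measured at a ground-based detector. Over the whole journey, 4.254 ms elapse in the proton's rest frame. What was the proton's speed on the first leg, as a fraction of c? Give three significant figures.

Leg 1: speed unknown; τ_1 = 10.86/γ_1.
Leg 2: β = 0.993; γ = 1/√(1 − 0.993²) = 1/√0.01395 = 8.466; τ_2 = 5.963/8.466 = 0.7043 ms.
Leg 3: β = 0.9612; γ = 1/√(1 − 0.9612²) = 1/√0.07609 = 3.625; τ_3 = 0.6969/3.625 = 0.1922 ms.
Total proper time: τ_1 + 0.7043 + 0.1922 = 4.254, so τ_1 = 4.254 − 0.8966 = 3.357 ms.
γ_1 = 10.86/3.357 = 3.235; β = √(1 − 1/γ²) = √0.9044.

β = 0.951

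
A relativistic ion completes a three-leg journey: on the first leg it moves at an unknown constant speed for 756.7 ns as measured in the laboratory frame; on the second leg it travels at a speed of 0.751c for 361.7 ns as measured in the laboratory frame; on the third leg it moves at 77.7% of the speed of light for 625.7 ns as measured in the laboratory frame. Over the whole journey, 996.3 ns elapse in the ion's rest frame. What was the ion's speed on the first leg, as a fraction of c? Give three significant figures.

β = 0.877

Leg 1: speed unknown; τ_1 = 756.7/γ_1.
Leg 2: γ = 1/√(1 − 0.751²) = 1/√0.4360 = 1.514; τ_2 = 361.7/1.514 = 238.8 ns.
Leg 3: β = 0.777; γ = 1/√(1 − 0.777²) = 1/√0.3963 = 1.589; τ_3 = 625.7/1.589 = 393.9 ns.
Total proper time: τ_1 + 238.8 + 393.9 = 996.3, so τ_1 = 996.3 − 632.7 = 363.6 ns.
γ_1 = 756.7/363.6 = 2.081; β = √(1 − 1/γ²) = √0.7691.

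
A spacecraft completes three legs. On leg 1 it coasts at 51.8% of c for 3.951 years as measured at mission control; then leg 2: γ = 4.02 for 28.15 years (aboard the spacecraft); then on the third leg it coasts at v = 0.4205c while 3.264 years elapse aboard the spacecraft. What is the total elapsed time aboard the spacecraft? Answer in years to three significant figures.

τ = 34.8 years

Leg 1: β = 0.518; γ = 1/√(1 − 0.518²) = 1/√0.7317 = 1.169; τ_1 = 3.951/1.169 = 3.380 years.
Leg 2: 28.15 years is already measured aboard the spacecraft.
Leg 3: 3.264 years is already measured aboard the spacecraft.
Total: 3.380 + 28.15 + 3.264 years.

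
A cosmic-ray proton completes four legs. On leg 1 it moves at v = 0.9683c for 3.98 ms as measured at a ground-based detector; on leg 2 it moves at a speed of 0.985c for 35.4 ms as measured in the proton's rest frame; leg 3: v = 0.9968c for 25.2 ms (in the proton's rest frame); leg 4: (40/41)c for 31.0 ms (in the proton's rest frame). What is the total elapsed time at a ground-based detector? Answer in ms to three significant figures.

Δt = 666 ms

Leg 1: 3.98 ms is already measured at a ground-based detector.
Leg 2: γ = 1/√(1 − 0.985²) = 1/√0.02977 = 5.795; Δt_2 = 5.795 × 35.4 = 205.2 ms.
Leg 3: γ = 1/√(1 − 0.9968²) = 1/√0.006390 = 12.51; Δt_3 = 12.51 × 25.2 = 315.3 ms.
Leg 4: γ = 1/√(1 − (40/41)²) = 41/9 ≈ 4.556; Δt_4 = 4.556 × 31.0 = 141.2 ms.
Total: 3.980 + 205.2 + 315.3 + 141.2 ms.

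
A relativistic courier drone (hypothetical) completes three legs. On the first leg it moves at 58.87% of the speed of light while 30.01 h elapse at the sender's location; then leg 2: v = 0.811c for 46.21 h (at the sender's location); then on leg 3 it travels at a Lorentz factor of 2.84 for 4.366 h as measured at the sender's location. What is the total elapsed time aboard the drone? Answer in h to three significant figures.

τ = 52.8 h

Leg 1: β = 0.5887; γ = 1/√(1 − 0.5887²) = 1/√0.6534 = 1.237; τ_1 = 30.01/1.237 = 24.26 h.
Leg 2: γ = 1/√(1 − 0.811²) = 1/√0.3423 = 1.709; τ_2 = 46.21/1.709 = 27.03 h.
Leg 3: γ = 2.84; τ_3 = 4.366/2.840 = 1.537 h.
Total: 24.26 + 27.03 + 1.537 h.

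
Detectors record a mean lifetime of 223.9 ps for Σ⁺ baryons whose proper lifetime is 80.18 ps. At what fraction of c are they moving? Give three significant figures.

v = 0.934c

γ = Δt/τ₀ = 223.9/80.18 = 2.792
β = √(1 − 1/γ²) = √(1 − 0.1282) = √0.8718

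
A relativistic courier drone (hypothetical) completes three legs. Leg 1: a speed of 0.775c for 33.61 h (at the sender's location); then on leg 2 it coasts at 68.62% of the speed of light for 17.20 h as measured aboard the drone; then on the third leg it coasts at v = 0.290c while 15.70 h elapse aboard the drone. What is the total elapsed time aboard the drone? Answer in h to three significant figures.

τ = 54.1 h

Leg 1: γ = 1/√(1 − 0.775²) = 1/√0.3994 = 1.582; τ_1 = 33.61/1.582 = 21.24 h.
Leg 2: 17.20 h is already measured aboard the drone.
Leg 3: 15.70 h is already measured aboard the drone.
Total: 21.24 + 17.20 + 15.70 h.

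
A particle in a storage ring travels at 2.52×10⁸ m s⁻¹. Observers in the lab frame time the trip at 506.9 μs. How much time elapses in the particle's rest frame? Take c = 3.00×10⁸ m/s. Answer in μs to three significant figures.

β = 2.52×10⁸/3.00×10⁸ = 0.8400; γ = 1/√(1 − 0.8400²) = 1.843
The interval measured in the lab frame is the dilated one; the clock in the particle's rest frame measures the proper time τ = Δt/γ = 506.9/1.843 μs.

τ = 275 μs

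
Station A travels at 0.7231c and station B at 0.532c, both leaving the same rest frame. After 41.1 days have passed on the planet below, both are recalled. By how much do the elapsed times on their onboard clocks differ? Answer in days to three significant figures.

|τ_A − τ_B| = 6.41 days

A: γ = 1/√(1 − 0.7231²) = 1/√0.4771 = 1.448; τ_A = 41.1/1.448 = 28.39 days.
B: γ = 1/√(1 − 0.532²) = 1/√0.7170 = 1.181; τ_B = 41.1/1.181 = 34.80 days.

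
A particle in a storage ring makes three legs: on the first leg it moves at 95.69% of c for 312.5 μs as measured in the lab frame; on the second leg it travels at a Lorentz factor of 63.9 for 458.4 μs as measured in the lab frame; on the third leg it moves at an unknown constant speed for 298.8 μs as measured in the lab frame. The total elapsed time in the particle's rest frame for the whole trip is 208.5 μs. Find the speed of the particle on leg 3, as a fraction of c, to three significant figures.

β = 0.929

Leg 1: β = 0.9569; γ = 1/√(1 − 0.9569²) = 1/√0.08434 = 3.443; τ_1 = 312.5/3.443 = 90.76 μs.
Leg 2: γ = 63.9; τ_2 = 458.4/63.90 = 7.174 μs.
Leg 3: speed unknown; τ_3 = 298.8/γ_3.
Total proper time: 90.76 + 7.174 + τ_3 = 208.5, so τ_3 = 208.5 − 97.93 = 110.6 μs.
γ_3 = 298.8/110.6 = 2.702; β = √(1 − 1/γ²) = √0.8631.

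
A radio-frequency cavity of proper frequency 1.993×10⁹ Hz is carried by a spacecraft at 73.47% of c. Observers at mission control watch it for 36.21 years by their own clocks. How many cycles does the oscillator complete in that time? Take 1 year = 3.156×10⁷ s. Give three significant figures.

β = 0.7347; γ = 1/√(1 − 0.7347²) = 1/√0.4602 = 1.474
During 36.21 years of lab time, the oscillator's proper time advances by τ = Δt/γ = 36.21/1.474 = 24.56 years = 7.753×10⁸ s.
N = f × τ = 1.993×10⁹ × 7.753×10⁸ = 1.545×10¹⁸.

N = 1.55×10¹⁸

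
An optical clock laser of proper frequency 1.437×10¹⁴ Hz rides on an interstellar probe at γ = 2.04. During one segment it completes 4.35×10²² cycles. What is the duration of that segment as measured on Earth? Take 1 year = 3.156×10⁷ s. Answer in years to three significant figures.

Δt = 19.6 years

γ = 2.04
Proper time for N cycles: τ = N/f = 4.35×10²²/(1.437×10¹⁴) = 3.027×10⁸ s = 9.592 years.
Lab-frame duration Δt = γτ = 2.040 × 9.592 = 19.57 years.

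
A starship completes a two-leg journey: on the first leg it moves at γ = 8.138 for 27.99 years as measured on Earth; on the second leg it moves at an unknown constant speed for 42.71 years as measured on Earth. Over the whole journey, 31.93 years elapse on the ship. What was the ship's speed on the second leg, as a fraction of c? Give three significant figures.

Leg 1: γ = 8.138; τ_1 = 27.99/8.138 = 3.439 years.
Leg 2: speed unknown; τ_2 = 42.71/γ_2.
Total proper time: 3.439 + τ_2 = 31.93, so τ_2 = 31.93 − 3.439 = 28.49 years.
γ_2 = 42.71/28.49 = 1.499; β = √(1 − 1/γ²) = √0.5550.

β = 0.745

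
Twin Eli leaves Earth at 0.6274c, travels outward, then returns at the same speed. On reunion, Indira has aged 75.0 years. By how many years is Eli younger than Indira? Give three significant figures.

Δt − τ = 16.6 years

γ = 1/√(1 − 0.6274²) = 1/√0.6064 = 1.284
Eli's elapsed proper time: τ = 75.0/1.284 = 58.40 years.
Age gap = Δt − τ = 75.0 − 58.40 years.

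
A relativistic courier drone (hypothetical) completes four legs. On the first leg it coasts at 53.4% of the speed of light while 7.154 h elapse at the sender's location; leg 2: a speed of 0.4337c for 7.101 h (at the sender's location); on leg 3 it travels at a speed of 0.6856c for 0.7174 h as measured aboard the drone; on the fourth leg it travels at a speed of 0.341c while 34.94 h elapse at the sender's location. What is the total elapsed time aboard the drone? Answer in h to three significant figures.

τ = 46.0 h

Leg 1: β = 0.534; γ = 1/√(1 − 0.534²) = 1/√0.7148 = 1.183; τ_1 = 7.154/1.183 = 6.049 h.
Leg 2: γ = 1/√(1 − 0.4337²) = 1/√0.8119 = 1.110; τ_2 = 7.101/1.110 = 6.398 h.
Leg 3: 0.7174 h is already measured aboard the drone.
Leg 4: γ = 1/√(1 − 0.341²) = 1/√0.8837 = 1.064; τ_4 = 34.94/1.064 = 32.85 h.
Total: 6.049 + 6.398 + 0.7174 + 32.85 h.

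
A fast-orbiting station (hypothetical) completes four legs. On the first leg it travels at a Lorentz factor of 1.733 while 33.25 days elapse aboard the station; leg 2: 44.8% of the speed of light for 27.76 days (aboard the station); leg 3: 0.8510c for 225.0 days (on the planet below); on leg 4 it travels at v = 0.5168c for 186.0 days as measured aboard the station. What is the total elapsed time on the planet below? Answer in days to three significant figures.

Δt = 531 days

Leg 1: γ = 1.733; Δt_1 = 1.733 × 33.25 = 57.62 days.
Leg 2: β = 0.448; γ = 1/√(1 − 0.448²) = 1/√0.7993 = 1.119; Δt_2 = 1.119 × 27.76 = 31.05 days.
Leg 3: 225.0 days is already measured on the planet below.
Leg 4: γ = 1/√(1 − 0.5168²) = 1/√0.7329 = 1.168; Δt_4 = 1.168 × 186.0 = 217.3 days.
Total: 57.62 + 31.05 + 225.0 + 217.3 days.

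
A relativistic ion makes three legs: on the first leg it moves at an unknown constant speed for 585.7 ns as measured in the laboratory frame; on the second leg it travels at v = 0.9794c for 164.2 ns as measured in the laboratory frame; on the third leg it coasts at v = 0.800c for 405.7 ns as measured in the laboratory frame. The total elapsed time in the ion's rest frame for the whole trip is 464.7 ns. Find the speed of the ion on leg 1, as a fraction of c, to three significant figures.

Leg 1: speed unknown; τ_1 = 585.7/γ_1.
Leg 2: γ = 1/√(1 − 0.9794²) = 1/√0.04078 = 4.952; τ_2 = 164.2/4.952 = 33.16 ns.
Leg 3: γ = 1/√(1 − 0.800²) = 1/√0.3600 = 1.667; τ_3 = 405.7/1.667 = 243.4 ns.
Total proper time: τ_1 + 33.16 + 243.4 = 464.7, so τ_1 = 464.7 − 276.6 = 188.1 ns.
γ_1 = 585.7/188.1 = 3.113; β = √(1 − 1/γ²) = √0.8968.

β = 0.947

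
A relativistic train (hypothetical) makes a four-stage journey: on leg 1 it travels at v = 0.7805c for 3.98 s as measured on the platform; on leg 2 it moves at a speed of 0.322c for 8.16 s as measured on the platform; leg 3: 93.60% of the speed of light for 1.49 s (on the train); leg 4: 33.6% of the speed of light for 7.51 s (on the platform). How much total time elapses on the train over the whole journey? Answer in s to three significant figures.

τ = 18.8 s

Leg 1: γ = 1/√(1 − 0.7805²) = 1/√0.3908 = 1.600; τ_1 = 3.98/1.600 = 2.488 s.
Leg 2: γ = 1/√(1 − 0.322²) = 1/√0.8963 = 1.056; τ_2 = 8.16/1.056 = 7.725 s.
Leg 3: 1.49 s is already measured on the train.
Leg 4: β = 0.336; γ = 1/√(1 − 0.336²) = 1/√0.8871 = 1.062; τ_4 = 7.51/1.062 = 7.073 s.
Total: 2.488 + 7.725 + 1.490 + 7.073 s.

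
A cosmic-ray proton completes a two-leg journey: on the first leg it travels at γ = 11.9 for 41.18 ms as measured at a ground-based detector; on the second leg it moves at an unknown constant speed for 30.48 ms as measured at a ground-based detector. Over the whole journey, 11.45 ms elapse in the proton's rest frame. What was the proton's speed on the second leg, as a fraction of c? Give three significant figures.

Leg 1: γ = 11.9; τ_1 = 41.18/11.90 = 3.461 ms.
Leg 2: speed unknown; τ_2 = 30.48/γ_2.
Total proper time: 3.461 + τ_2 = 11.45, so τ_2 = 11.45 − 3.461 = 7.989 ms.
γ_2 = 30.48/7.989 = 3.815; β = √(1 − 1/γ²) = √0.9313.

β = 0.965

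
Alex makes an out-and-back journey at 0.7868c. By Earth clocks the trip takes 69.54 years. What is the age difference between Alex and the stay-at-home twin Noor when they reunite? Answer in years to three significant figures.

Δt − τ = 26.6 years

γ = 1/√(1 − 0.7868²) = 1/√0.3809 = 1.620
Alex's elapsed proper time: τ = 69.54/1.620 = 42.92 years.
Age gap = Δt − τ = 69.54 − 42.92 years.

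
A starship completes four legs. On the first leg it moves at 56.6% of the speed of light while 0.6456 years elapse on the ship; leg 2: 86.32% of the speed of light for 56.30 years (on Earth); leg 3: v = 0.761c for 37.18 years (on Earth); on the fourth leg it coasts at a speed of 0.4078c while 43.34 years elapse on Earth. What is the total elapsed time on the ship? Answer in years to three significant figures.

Leg 1: 0.6456 years is already measured on the ship.
Leg 2: β = 0.8632; γ = 1/√(1 − 0.8632²) = 1/√0.2549 = 1.981; τ_2 = 56.30/1.981 = 28.42 years.
Leg 3: γ = 1/√(1 − 0.761²) = 1/√0.4209 = 1.541; τ_3 = 37.18/1.541 = 24.12 years.
Leg 4: γ = 1/√(1 − 0.4078²) = 1/√0.8337 = 1.095; τ_4 = 43.34/1.095 = 39.57 years.
Total: 0.6456 + 28.42 + 24.12 + 39.57 years.

τ = 92.8 years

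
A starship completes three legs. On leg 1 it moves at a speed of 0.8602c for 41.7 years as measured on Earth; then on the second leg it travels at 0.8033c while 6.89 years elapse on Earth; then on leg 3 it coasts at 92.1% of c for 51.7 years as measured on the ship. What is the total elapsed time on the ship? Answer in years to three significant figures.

τ = 77.1 years

Leg 1: γ = 1/√(1 − 0.8602²) = 1/√0.2601 = 1.961; τ_1 = 41.7/1.961 = 21.27 years.
Leg 2: γ = 1/√(1 − 0.8033²) = 1/√0.3547 = 1.679; τ_2 = 6.89/1.679 = 4.104 years.
Leg 3: 51.7 years is already measured on the ship.
Total: 21.27 + 4.104 + 51.70 years.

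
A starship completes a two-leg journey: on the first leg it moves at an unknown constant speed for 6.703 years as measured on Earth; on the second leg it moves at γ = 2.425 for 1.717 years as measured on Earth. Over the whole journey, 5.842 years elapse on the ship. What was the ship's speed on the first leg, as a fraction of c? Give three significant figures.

Leg 1: speed unknown; τ_1 = 6.703/γ_1.
Leg 2: γ = 2.425; τ_2 = 1.717/2.425 = 0.7080 years.
Total proper time: τ_1 + 0.7080 = 5.842, so τ_1 = 5.842 − 0.7080 = 5.134 years.
γ_1 = 6.703/5.134 = 1.306; β = √(1 − 1/γ²) = √0.4134.

β = 0.643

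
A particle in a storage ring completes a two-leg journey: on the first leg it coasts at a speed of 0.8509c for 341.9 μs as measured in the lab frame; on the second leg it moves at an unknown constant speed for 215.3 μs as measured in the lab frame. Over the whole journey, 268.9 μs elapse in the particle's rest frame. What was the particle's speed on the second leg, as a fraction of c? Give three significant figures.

β = 0.910

Leg 1: γ = 1/√(1 − 0.8509²) = 1/√0.2760 = 1.904; τ_1 = 341.9/1.904 = 179.6 μs.
Leg 2: speed unknown; τ_2 = 215.3/γ_2.
Total proper time: 179.6 + τ_2 = 268.9, so τ_2 = 268.9 − 179.6 = 89.29 μs.
γ_2 = 215.3/89.29 = 2.411; β = √(1 − 1/γ²) = √0.8280.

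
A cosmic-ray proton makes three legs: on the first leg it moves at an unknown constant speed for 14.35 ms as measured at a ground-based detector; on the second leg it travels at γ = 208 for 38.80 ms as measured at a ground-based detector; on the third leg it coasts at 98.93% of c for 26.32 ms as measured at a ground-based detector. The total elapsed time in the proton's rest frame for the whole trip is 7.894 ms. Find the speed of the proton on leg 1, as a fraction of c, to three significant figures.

Leg 1: speed unknown; τ_1 = 14.35/γ_1.
Leg 2: γ = 208; τ_2 = 38.80/208.0 = 0.1865 ms.
Leg 3: β = 0.9893; γ = 1/√(1 − 0.9893²) = 1/√0.02129 = 6.854; τ_3 = 26.32/6.854 = 3.840 ms.
Total proper time: τ_1 + 0.1865 + 3.840 = 7.894, so τ_1 = 7.894 − 4.027 = 3.867 ms.
γ_1 = 14.35/3.867 = 3.710; β = √(1 − 1/γ²) = √0.9274.

β = 0.963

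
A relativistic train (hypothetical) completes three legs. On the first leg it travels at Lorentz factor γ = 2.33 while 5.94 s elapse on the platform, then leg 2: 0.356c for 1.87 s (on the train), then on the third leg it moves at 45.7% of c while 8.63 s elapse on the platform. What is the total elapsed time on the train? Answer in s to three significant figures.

τ = 12.1 s

Leg 1: γ = 2.33; τ_1 = 5.94/2.330 = 2.549 s.
Leg 2: 1.87 s is already measured on the train.
Leg 3: β = 0.457; γ = 1/√(1 − 0.457²) = 1/√0.7912 = 1.124; τ_3 = 8.63/1.124 = 7.676 s.
Total: 2.549 + 1.870 + 7.676 s.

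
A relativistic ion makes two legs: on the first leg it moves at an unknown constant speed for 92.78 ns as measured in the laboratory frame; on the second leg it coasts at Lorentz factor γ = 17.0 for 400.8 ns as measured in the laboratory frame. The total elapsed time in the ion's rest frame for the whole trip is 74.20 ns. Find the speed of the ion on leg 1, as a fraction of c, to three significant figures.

Leg 1: speed unknown; τ_1 = 92.78/γ_1.
Leg 2: γ = 17.0; τ_2 = 400.8/17.00 = 23.58 ns.
Total proper time: τ_1 + 23.58 = 74.20, so τ_1 = 74.20 − 23.58 = 50.62 ns.
γ_1 = 92.78/50.62 = 1.833; β = √(1 − 1/γ²) = √0.7023.

β = 0.838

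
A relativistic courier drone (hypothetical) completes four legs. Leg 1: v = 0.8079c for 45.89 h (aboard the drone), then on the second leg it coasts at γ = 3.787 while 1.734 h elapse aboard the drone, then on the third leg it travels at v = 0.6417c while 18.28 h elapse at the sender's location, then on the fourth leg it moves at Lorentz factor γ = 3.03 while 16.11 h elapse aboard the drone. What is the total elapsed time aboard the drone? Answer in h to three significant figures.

τ = 77.8 h

Leg 1: 45.89 h is already measured aboard the drone.
Leg 2: 1.734 h is already measured aboard the drone.
Leg 3: γ = 1/√(1 − 0.6417²) = 1/√0.5882 = 1.304; τ_3 = 18.28/1.304 = 14.02 h.
Leg 4: 16.11 h is already measured aboard the drone.
Total: 45.89 + 1.734 + 14.02 + 16.11 h.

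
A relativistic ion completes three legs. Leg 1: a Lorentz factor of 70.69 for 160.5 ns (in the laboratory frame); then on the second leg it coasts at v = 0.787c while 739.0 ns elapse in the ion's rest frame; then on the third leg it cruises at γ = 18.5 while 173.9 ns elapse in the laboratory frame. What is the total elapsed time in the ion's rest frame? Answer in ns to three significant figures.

τ = 751 ns

Leg 1: γ = 70.69; τ_1 = 160.5/70.69 = 2.270 ns.
Leg 2: 739.0 ns is already measured in the ion's rest frame.
Leg 3: γ = 18.5; τ_3 = 173.9/18.50 = 9.400 ns.
Total: 2.270 + 739.0 + 9.400 ns.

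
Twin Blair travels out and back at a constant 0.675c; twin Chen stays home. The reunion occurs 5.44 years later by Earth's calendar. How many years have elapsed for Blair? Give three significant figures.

γ = 1/√(1 − 0.675²) = 1/√0.5444 = 1.355
Blair's clock measures proper time along the trip: τ = Δt/γ = 5.44/1.355 years.

τ = 4.01 years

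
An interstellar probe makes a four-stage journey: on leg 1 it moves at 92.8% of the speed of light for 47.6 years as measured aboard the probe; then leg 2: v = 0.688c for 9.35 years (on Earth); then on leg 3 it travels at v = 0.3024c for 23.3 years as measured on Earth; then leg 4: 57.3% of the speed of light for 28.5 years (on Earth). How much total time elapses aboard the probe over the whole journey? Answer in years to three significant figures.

Leg 1: 47.6 years is already measured aboard the probe.
Leg 2: γ = 1/√(1 − 0.688²) = 1/√0.5267 = 1.378; τ_2 = 9.35/1.378 = 6.785 years.
Leg 3: γ = 1/√(1 − 0.3024²) = 1/√0.9086 = 1.049; τ_3 = 23.3/1.049 = 22.21 years.
Leg 4: β = 0.573; γ = 1/√(1 − 0.573²) = 1/√0.6717 = 1.220; τ_4 = 28.5/1.220 = 23.36 years.
Total: 47.60 + 6.785 + 22.21 + 23.36 years.

τ = 100 years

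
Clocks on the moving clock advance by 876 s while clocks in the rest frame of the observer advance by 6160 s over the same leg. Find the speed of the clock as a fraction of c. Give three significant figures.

v = 0.990c

The proper time is measured on the moving clock (both events occur at the clock's location); Δt is measured in the rest frame of the observer. γ = Δt/τ = 6160/876 = 7.032.
β = √(1 − 1/γ²) = √(1 − 0.02022) = √0.9798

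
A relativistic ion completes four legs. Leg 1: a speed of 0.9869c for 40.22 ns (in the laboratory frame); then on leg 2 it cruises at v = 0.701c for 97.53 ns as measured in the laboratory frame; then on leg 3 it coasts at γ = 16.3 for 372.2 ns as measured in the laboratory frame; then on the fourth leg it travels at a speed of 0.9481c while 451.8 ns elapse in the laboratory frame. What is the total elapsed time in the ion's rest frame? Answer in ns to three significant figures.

τ = 243 ns

Leg 1: γ = 1/√(1 − 0.9869²) = 1/√0.02603 = 6.198; τ_1 = 40.22/6.198 = 6.489 ns.
Leg 2: γ = 1/√(1 − 0.701²) = 1/√0.5086 = 1.402; τ_2 = 97.53/1.402 = 69.55 ns.
Leg 3: γ = 16.3; τ_3 = 372.2/16.30 = 22.83 ns.
Leg 4: γ = 1/√(1 − 0.9481²) = 1/√0.1011 = 3.145; τ_4 = 451.8/3.145 = 143.7 ns.
Total: 6.489 + 69.55 + 22.83 + 143.7 ns.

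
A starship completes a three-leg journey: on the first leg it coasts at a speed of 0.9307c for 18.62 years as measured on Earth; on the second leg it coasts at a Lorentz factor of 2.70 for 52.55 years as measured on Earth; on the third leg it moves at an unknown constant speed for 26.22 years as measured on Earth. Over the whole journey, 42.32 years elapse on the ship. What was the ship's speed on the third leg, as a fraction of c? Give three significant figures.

β = 0.791

Leg 1: γ = 1/√(1 − 0.9307²) = 1/√0.1338 = 2.734; τ_1 = 18.62/2.734 = 6.811 years.
Leg 2: γ = 2.70; τ_2 = 52.55/2.700 = 19.46 years.
Leg 3: speed unknown; τ_3 = 26.22/γ_3.
Total proper time: 6.811 + 19.46 + τ_3 = 42.32, so τ_3 = 42.32 − 26.27 = 16.05 years.
γ_3 = 26.22/16.05 = 1.634; β = √(1 − 1/γ²) = √0.6255.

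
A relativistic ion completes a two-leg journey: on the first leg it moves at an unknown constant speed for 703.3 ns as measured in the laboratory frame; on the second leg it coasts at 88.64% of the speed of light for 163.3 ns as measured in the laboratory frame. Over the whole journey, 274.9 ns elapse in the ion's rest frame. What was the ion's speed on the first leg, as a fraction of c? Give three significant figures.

β = 0.959

Leg 1: speed unknown; τ_1 = 703.3/γ_1.
Leg 2: β = 0.8864; γ = 1/√(1 − 0.8864²) = 1/√0.2143 = 2.160; τ_2 = 163.3/2.160 = 75.59 ns.
Total proper time: τ_1 + 75.59 = 274.9, so τ_1 = 274.9 − 75.59 = 199.3 ns.
γ_1 = 703.3/199.3 = 3.529; β = √(1 − 1/γ²) = √0.9197.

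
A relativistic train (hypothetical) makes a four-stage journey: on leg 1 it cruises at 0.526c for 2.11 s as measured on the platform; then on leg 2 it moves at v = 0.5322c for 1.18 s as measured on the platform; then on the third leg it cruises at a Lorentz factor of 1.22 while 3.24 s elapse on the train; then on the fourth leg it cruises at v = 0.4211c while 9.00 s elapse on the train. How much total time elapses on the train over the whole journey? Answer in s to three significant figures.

Leg 1: γ = 1/√(1 − 0.526²) = 1/√0.7233 = 1.176; τ_1 = 2.11/1.176 = 1.795 s.
Leg 2: γ = 1/√(1 − 0.5322²) = 1/√0.7168 = 1.181; τ_2 = 1.18/1.181 = 0.9990 s.
Leg 3: 3.24 s is already measured on the train.
Leg 4: 9.00 s is already measured on the train.
Total: 1.795 + 0.9990 + 3.240 + 9.000 s.

τ = 15.0 s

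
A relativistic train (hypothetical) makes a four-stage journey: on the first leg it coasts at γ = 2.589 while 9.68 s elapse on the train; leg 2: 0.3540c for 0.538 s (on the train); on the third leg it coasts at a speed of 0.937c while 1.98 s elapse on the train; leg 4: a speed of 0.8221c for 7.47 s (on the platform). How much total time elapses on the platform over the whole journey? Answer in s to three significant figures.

Leg 1: γ = 2.589; Δt_1 = 2.589 × 9.68 = 25.06 s.
Leg 2: γ = 1/√(1 − 0.3540²) = 1/√0.8747 = 1.069; Δt_2 = 1.069 × 0.538 = 0.5753 s.
Leg 3: γ = 1/√(1 − 0.937²) = 1/√0.1220 = 2.863; Δt_3 = 2.863 × 1.98 = 5.668 s.
Leg 4: 7.47 s is already measured on the platform.
Total: 25.06 + 0.5753 + 5.668 + 7.470 s.

Δt = 38.8 s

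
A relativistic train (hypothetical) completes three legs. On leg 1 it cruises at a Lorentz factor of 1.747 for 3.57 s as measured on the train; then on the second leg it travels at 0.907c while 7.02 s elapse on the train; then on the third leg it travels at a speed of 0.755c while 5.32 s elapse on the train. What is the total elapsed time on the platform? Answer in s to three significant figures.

Δt = 31.0 s

Leg 1: γ = 1.747; Δt_1 = 1.747 × 3.57 = 6.237 s.
Leg 2: γ = 1/√(1 − 0.907²) = 1/√0.1774 = 2.375; Δt_2 = 2.375 × 7.02 = 16.67 s.
Leg 3: γ = 1/√(1 − 0.755²) = 1/√0.4300 = 1.525; Δt_3 = 1.525 × 5.32 = 8.113 s.
Total: 6.237 + 16.67 + 8.113 s.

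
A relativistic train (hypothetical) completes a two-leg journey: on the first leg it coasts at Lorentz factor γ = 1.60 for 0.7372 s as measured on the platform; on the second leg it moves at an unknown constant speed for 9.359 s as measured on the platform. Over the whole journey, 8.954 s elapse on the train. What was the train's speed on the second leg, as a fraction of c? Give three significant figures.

Leg 1: γ = 1.60; τ_1 = 0.7372/1.600 = 0.4607 s.
Leg 2: speed unknown; τ_2 = 9.359/γ_2.
Total proper time: 0.4607 + τ_2 = 8.954, so τ_2 = 8.954 − 0.4607 = 8.493 s.
γ_2 = 9.359/8.493 = 1.102; β = √(1 − 1/γ²) = √0.1765.

β = 0.420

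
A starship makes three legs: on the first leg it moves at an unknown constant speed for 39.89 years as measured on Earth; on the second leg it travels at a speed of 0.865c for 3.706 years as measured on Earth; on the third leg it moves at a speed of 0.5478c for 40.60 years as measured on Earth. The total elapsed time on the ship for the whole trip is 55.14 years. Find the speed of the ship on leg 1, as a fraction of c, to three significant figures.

β = 0.875

Leg 1: speed unknown; τ_1 = 39.89/γ_1.
Leg 2: γ = 1/√(1 − 0.865²) = 1/√0.2518 = 1.993; τ_2 = 3.706/1.993 = 1.860 years.
Leg 3: γ = 1/√(1 − 0.5478²) = 1/√0.6999 = 1.195; τ_3 = 40.60/1.195 = 33.97 years.
Total proper time: τ_1 + 1.860 + 33.97 = 55.14, so τ_1 = 55.14 − 35.83 = 19.31 years.
γ_1 = 39.89/19.31 = 2.065; β = √(1 − 1/γ²) = √0.7656.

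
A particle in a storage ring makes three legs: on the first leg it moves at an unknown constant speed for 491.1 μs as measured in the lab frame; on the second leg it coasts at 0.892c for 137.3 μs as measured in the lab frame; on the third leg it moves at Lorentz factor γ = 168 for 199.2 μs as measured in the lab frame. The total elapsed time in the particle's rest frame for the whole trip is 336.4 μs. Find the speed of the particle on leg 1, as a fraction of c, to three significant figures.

β = 0.831

Leg 1: speed unknown; τ_1 = 491.1/γ_1.
Leg 2: γ = 1/√(1 − 0.892²) = 1/√0.2043 = 2.212; τ_2 = 137.3/2.212 = 62.06 μs.
Leg 3: γ = 168; τ_3 = 199.2/168.0 = 1.186 μs.
Total proper time: τ_1 + 62.06 + 1.186 = 336.4, so τ_1 = 336.4 − 63.25 = 273.1 μs.
γ_1 = 491.1/273.1 = 1.798; β = √(1 − 1/γ²) = √0.6906.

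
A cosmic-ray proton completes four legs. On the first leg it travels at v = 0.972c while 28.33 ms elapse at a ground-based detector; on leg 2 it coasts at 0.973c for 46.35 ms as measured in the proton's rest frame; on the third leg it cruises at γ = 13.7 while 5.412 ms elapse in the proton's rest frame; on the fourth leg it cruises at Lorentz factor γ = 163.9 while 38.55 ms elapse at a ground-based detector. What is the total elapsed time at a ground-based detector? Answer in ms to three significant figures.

Leg 1: 28.33 ms is already measured at a ground-based detector.
Leg 2: γ = 1/√(1 − 0.973²) = 1/√0.05327 = 4.333; Δt_2 = 4.333 × 46.35 = 200.8 ms.
Leg 3: γ = 13.7; Δt_3 = 13.70 × 5.412 = 74.14 ms.
Leg 4: 38.55 ms is already measured at a ground-based detector.
Total: 28.33 + 200.8 + 74.14 + 38.55 ms.

Δt = 342 ms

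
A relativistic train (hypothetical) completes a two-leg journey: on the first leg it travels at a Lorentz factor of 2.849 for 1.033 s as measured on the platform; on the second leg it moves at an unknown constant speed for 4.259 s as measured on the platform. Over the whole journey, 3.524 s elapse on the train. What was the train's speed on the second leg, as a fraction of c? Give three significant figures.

Leg 1: γ = 2.849; τ_1 = 1.033/2.849 = 0.3626 s.
Leg 2: speed unknown; τ_2 = 4.259/γ_2.
Total proper time: 0.3626 + τ_2 = 3.524, so τ_2 = 3.524 − 0.3626 = 3.161 s.
γ_2 = 4.259/3.161 = 1.347; β = √(1 − 1/γ²) = √0.4490.

β = 0.670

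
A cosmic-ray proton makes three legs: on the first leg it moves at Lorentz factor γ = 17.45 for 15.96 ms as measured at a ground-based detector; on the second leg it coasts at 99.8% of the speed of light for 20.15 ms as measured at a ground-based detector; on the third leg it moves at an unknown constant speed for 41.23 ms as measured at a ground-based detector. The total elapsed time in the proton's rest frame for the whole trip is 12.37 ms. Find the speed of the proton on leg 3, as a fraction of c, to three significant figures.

Leg 1: γ = 17.45; τ_1 = 15.96/17.45 = 0.9146 ms.
Leg 2: β = 0.998; γ = 1/√(1 − 0.998²) = 1/√0.003996 = 15.82; τ_2 = 20.15/15.82 = 1.274 ms.
Leg 3: speed unknown; τ_3 = 41.23/γ_3.
Total proper time: 0.9146 + 1.274 + τ_3 = 12.37, so τ_3 = 12.37 − 2.188 = 10.18 ms.
γ_3 = 41.23/10.18 = 4.049; β = √(1 − 1/γ²) = √0.9390.

β = 0.969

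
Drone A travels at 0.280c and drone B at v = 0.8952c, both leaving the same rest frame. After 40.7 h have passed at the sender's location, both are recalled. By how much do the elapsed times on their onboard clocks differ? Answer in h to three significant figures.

A: γ = 1/√(1 − 0.280²) = 25/24 ≈ 1.042; τ_A = 40.7/1.042 = 39.07 h.
B: γ = 1/√(1 − 0.8952²) = 1/√0.1986 = 2.244; τ_B = 40.7/2.244 = 18.14 h.

|τ_A − τ_B| = 20.9 h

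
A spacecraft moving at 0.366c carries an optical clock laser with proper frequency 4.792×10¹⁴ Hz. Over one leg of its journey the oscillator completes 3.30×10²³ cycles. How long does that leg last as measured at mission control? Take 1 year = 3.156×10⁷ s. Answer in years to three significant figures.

γ = 1/√(1 − 0.366²) = 1/√0.8660 = 1.075
Proper time for N cycles: τ = N/f = 3.30×10²³/(4.792×10¹⁴) = 6.886×10⁸ s = 21.82 years.
Lab-frame duration Δt = γτ = 1.075 × 21.82 = 23.45 years.

Δt = 23.4 years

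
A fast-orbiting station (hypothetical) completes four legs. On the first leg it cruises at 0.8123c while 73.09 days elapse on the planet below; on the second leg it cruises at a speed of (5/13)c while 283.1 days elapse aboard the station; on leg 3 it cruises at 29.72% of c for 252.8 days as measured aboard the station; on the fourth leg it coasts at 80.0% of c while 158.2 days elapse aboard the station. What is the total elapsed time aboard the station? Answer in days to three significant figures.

Leg 1: γ = 1/√(1 − 0.8123²) = 1/√0.3402 = 1.715; τ_1 = 73.09/1.715 = 42.63 days.
Leg 2: 283.1 days is already measured aboard the station.
Leg 3: 252.8 days is already measured aboard the station.
Leg 4: 158.2 days is already measured aboard the station.
Total: 42.63 + 283.1 + 252.8 + 158.2 days.

τ = 737 days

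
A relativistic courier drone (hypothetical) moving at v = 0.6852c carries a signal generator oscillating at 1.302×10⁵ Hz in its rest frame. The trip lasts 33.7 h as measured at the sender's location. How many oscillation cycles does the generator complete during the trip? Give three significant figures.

γ = 1/√(1 − 0.6852²) = 1/√0.5305 = 1.373
The oscillator's own cycle count is N = f × τ where τ is the proper time aboard the drone. τ = Δt/γ = 33.7/1.373 = 24.55 h = 8.836×10⁴ s.
N = 1.302×10⁵ × 8.836×10⁴ = 1.150×10¹⁰.

N = 1.15×10¹⁰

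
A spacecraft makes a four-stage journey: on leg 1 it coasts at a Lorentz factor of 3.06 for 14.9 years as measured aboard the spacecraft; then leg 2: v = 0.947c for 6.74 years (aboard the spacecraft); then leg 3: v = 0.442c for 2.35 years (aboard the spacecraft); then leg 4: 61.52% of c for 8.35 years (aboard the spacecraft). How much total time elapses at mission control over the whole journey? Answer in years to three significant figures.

Leg 1: γ = 3.06; Δt_1 = 3.060 × 14.9 = 45.59 years.
Leg 2: γ = 1/√(1 − 0.947²) = 1/√0.1032 = 3.113; Δt_2 = 3.113 × 6.74 = 20.98 years.
Leg 3: γ = 1/√(1 − 0.442²) = 1/√0.8046 = 1.115; Δt_3 = 1.115 × 2.35 = 2.620 years.
Leg 4: β = 0.6152; γ = 1/√(1 − 0.6152²) = 1/√0.6215 = 1.268; Δt_4 = 1.268 × 8.35 = 10.59 years.
Total: 45.59 + 20.98 + 2.620 + 10.59 years.

Δt = 79.8 years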